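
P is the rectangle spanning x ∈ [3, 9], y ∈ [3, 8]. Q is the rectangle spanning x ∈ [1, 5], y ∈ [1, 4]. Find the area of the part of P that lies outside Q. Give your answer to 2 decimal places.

28.00

|P∩Q|: x∈[3,5], y∈[3,4] → 2·1 = 2.
|P| = 30.
|P ∖ Q| = |P| − |P∩Q| = 30 − 2 = 28.00.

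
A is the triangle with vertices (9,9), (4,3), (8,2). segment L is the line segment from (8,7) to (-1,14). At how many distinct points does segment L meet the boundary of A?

1

The segment meets the boundary at (7.596,7.315).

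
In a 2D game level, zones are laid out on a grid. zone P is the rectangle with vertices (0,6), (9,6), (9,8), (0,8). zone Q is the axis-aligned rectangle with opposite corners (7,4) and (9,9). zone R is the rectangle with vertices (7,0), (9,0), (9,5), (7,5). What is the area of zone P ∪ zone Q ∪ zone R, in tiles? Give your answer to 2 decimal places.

By inclusion–exclusion:
Individual areas: |zone P| = 18, |zone Q| = 10, |zone R| = 10.
|zone P∩zone Q|: x∈[7,9], y∈[6,8] → 2·2 = 4.
|zone P∩zone R| = 0 (no overlap).
|zone Q∩zone R|: x∈[7,9], y∈[4,5] → 2·1 = 2.
|zone P∩zone Q∩zone R| = 0.
|zone P ∪ zone Q ∪ zone R| = 38 − 6 + 0 = 32.00.

32.00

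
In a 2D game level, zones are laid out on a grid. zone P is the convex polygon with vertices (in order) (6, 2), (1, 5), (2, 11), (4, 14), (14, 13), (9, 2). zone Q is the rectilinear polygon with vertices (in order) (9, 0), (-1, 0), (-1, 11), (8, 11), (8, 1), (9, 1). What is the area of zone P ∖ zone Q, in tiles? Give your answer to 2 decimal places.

54.50

|zone P| = 107, |zone P∩zone Q| = 52.5.
|zone P ∖ zone Q| = |zone P| − |zone P∩zone Q| = 107 − 52.5 = 54.50.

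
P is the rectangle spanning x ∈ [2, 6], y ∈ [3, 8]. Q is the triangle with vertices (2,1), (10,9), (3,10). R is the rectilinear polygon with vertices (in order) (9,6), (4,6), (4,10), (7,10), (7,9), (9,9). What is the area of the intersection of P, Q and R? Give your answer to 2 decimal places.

4.00

The intersection is the polygon with vertices (6,6), (4,6), (4,8), (6,8).
By the shoelace formula its area is 4.00.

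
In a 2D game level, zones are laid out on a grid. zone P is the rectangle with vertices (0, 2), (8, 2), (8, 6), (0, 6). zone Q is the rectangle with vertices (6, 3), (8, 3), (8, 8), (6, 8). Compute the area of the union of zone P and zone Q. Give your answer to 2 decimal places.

By inclusion–exclusion:
Individual areas: |zone P| = 32, |zone Q| = 10.
|zone P∩zone Q|: x∈[6,8], y∈[3,6] → 2·3 = 6.
|zone P ∪ zone Q| = 42 − 6 = 36.00.

36.00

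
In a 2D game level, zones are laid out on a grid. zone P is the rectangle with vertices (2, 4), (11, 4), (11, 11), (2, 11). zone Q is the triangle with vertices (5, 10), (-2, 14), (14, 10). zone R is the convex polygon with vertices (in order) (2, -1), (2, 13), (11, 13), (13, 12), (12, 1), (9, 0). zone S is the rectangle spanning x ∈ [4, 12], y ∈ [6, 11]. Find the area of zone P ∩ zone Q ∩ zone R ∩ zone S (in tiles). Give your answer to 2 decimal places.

The intersection is the polygon with vertices (4,10.571), (4,11), (10,11), (11,10.75), (11,10), (5,10).
By the shoelace formula its area is 6.59.

6.59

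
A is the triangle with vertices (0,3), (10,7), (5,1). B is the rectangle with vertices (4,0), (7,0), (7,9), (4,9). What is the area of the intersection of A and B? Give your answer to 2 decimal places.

The intersection is the polygon with vertices (7,5.8), (7,3.4), (5,1), (4,1.4), (4,4.6).
By the shoelace formula its area is 10.00.

10.00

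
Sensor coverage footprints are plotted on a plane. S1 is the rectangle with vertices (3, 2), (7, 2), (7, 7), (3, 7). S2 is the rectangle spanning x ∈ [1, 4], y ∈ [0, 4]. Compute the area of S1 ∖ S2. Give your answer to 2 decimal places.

|S1∩S2|: x∈[3,4], y∈[2,4] → 1·2 = 2.
|S1| = 20.
|S1 ∖ S2| = |S1| − |S1∩S2| = 20 − 2 = 18.00.

18.00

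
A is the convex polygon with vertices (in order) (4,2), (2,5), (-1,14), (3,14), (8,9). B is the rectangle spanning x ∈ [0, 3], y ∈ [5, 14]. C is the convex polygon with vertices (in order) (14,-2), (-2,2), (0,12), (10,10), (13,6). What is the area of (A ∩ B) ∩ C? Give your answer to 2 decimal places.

14.10

The region (A ∩ B) ∩ C is the polygon with vertices (0,12), (3,11.4), (3,5), (2,5), (0,11).
By the shoelace formula its area is 14.10.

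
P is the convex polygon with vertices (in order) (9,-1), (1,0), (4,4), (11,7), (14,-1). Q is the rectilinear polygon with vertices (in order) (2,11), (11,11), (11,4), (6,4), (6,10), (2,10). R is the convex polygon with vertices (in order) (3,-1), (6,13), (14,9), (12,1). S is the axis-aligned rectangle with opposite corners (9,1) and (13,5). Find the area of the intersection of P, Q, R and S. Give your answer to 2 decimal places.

2.00

The intersection is the polygon with vertices (9,4), (9,5), (11,5), (11,4).
By the shoelace formula its area is 2.00.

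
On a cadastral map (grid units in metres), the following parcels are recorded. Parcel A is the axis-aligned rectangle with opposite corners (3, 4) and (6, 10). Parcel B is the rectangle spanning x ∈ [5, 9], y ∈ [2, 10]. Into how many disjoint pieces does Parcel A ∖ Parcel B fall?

Parcel A ∖ Parcel B is a single connected region.

1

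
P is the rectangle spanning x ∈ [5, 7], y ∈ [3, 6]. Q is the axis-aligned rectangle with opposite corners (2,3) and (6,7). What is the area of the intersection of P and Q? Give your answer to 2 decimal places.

3.00

|P∩Q|: x∈[5,6], y∈[3,6] → 1·3 = 3.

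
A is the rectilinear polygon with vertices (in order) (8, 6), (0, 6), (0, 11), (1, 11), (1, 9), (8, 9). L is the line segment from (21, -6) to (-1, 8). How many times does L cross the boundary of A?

The segment meets the boundary at (0,7.364), (2.143,6).

2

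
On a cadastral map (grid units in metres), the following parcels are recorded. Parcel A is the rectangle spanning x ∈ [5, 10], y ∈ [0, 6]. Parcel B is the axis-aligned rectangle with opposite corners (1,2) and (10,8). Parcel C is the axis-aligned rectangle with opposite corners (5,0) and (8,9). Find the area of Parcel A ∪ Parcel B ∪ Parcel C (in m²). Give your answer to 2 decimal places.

67.00

By inclusion–exclusion:
Individual areas: |Parcel A| = 30, |Parcel B| = 54, |Parcel C| = 27.
|Parcel A∩Parcel B|: x∈[5,10], y∈[2,6] → 5·4 = 20.
|Parcel A∩Parcel C|: x∈[5,8], y∈[0,6] → 3·6 = 18.
|Parcel B∩Parcel C|: x∈[5,8], y∈[2,8] → 3·6 = 18.
|Parcel A∩Parcel B∩Parcel C| = 12.
|Parcel A ∪ Parcel B ∪ Parcel C| = 111 − 56 + 12 = 67.00.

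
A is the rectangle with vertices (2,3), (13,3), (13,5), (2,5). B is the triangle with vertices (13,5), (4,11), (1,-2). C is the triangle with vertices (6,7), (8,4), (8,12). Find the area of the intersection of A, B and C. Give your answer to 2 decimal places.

0.33

The intersection is the polygon with vertices (8,5), (8,4), (7.333,5).
By the shoelace formula its area is 0.33.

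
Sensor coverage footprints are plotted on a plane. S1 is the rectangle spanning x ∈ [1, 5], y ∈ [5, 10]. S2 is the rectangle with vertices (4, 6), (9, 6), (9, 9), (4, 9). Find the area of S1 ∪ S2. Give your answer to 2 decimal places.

By inclusion–exclusion:
Individual areas: |S1| = 20, |S2| = 15.
|S1∩S2|: x∈[4,5], y∈[6,9] → 1·3 = 3.
|S1 ∪ S2| = 35 − 3 = 32.00.

32.00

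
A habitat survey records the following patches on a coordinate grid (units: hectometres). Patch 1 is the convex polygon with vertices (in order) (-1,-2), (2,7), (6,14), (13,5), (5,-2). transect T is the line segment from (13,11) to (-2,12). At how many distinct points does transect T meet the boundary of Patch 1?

The segment meets the boundary at (4.606,11.56), (8.078,11.328).

2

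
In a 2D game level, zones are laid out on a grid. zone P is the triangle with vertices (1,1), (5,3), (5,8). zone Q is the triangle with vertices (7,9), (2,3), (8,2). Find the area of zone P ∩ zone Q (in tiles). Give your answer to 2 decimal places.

The intersection is the polygon with vertices (5,3), (4.25,2.625), (2.13,2.978), (2.454,3.546), (5,6.6).
By the shoelace formula its area is 5.92.

5.92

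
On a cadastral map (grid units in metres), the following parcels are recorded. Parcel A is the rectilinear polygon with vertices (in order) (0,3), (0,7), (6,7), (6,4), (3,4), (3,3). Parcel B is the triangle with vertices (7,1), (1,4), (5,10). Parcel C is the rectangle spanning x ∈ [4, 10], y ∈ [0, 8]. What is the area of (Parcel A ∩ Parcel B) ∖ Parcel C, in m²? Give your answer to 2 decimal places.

|Parcel A ∩ Parcel B| = 12.75.
|(Parcel A ∩ Parcel B) ∩ Parcel C| = 5.75.
|(Parcel A ∩ Parcel B) ∖ Parcel C| = 12.75 − 5.75 = 7.00.

7.00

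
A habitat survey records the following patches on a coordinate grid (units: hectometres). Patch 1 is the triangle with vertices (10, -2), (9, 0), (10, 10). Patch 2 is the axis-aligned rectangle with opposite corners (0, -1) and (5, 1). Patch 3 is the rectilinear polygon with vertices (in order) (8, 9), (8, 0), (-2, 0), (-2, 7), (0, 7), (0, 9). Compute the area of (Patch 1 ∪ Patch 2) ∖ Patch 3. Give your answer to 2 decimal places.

11.00

|Patch 1 ∪ Patch 2| = 16.
|(Patch 1 ∪ Patch 2) ∩ Patch 3| = 5.
|(Patch 1 ∪ Patch 2) ∖ Patch 3| = 16 − 5 = 11.00.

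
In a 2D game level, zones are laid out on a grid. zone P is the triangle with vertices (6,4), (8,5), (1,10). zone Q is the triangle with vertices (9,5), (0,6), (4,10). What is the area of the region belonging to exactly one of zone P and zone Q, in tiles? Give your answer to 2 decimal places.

17.16

|zone P| = 8.5, |zone Q| = 20, |zone P∩zone Q| = 5.6699.
|zone P △ zone Q| = |zone P| + |zone Q| − 2·|zone P∩zone Q| = 8.5 + 20 − 11.3398 = 17.16.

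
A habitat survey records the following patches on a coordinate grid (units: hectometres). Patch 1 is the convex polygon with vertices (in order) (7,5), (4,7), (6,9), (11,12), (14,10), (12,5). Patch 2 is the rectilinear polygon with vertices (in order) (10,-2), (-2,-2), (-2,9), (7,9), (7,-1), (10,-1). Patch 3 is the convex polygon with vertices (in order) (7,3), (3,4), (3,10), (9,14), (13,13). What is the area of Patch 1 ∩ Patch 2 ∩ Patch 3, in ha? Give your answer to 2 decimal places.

The intersection is the polygon with vertices (6,9), (7,9), (7,5), (4,7).
By the shoelace formula its area is 7.00.

7.00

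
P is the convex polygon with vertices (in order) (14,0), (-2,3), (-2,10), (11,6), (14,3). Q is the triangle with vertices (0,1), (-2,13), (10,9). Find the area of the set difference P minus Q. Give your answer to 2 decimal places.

57.16

|P| = 93.5, |P∩Q| = 36.3444.
|P ∖ Q| = |P| − |P∩Q| = 93.5 − 36.3444 = 57.16.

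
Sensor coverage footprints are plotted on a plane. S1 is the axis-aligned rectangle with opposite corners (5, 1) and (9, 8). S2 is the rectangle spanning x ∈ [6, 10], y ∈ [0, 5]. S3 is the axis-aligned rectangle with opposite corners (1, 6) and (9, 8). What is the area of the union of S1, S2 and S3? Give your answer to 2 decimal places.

By inclusion–exclusion:
Individual areas: |S1| = 28, |S2| = 20, |S3| = 16.
|S1∩S2|: x∈[6,9], y∈[1,5] → 3·4 = 12.
|S1∩S3|: x∈[5,9], y∈[6,8] → 4·2 = 8.
|S2∩S3| = 0 (no overlap).
|S1∩S2∩S3| = 0.
|S1 ∪ S2 ∪ S3| = 64 − 20 + 0 = 44.00.

44.00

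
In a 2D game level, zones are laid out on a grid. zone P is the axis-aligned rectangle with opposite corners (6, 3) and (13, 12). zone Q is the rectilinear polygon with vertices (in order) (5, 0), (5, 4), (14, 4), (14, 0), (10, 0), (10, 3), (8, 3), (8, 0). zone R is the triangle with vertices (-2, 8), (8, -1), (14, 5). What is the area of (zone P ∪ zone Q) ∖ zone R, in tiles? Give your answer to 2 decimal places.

56.20

|zone P ∪ zone Q| = 86.
|(zone P ∪ zone Q) ∩ zone R| = 29.8007.
|(zone P ∪ zone Q) ∖ zone R| = 86 − 29.8007 = 56.20.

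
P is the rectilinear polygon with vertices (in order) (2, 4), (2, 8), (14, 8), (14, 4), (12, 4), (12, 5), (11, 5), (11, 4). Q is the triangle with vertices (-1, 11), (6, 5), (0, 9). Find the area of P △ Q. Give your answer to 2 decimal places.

48.17

|P| = 47, |Q| = 4, |P∩Q| = 1.4167.
|P △ Q| = |P| + |Q| − 2·|P∩Q| = 47 + 4 − 2.8333 = 48.17.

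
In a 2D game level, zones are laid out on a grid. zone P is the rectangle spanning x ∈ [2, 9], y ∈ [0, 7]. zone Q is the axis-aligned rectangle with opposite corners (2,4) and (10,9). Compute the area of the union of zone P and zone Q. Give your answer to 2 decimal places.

By inclusion–exclusion:
Individual areas: |zone P| = 49, |zone Q| = 40.
|zone P∩zone Q|: x∈[2,9], y∈[4,7] → 7·3 = 21.
|zone P ∪ zone Q| = 89 − 21 = 68.00.

68.00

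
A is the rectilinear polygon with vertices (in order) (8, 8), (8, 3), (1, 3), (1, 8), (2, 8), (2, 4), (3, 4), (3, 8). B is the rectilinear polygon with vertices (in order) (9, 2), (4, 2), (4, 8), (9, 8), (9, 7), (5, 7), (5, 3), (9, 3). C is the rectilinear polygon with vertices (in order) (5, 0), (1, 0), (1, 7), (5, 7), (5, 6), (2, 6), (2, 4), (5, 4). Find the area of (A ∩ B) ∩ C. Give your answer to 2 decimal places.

2.00

|A ∩ B| = 8.
|(A ∩ B) ∩ C| = 2.00.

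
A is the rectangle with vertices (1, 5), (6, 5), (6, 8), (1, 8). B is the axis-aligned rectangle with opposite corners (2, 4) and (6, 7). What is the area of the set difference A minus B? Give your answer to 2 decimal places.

7.00

|A∩B|: x∈[2,6], y∈[5,7] → 4·2 = 8.
|A| = 15.
|A ∖ B| = |A| − |A∩B| = 15 − 8 = 7.00.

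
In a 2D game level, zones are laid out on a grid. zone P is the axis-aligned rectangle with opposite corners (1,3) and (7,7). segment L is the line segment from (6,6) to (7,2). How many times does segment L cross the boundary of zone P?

1

The segment meets the boundary at (6.75,3).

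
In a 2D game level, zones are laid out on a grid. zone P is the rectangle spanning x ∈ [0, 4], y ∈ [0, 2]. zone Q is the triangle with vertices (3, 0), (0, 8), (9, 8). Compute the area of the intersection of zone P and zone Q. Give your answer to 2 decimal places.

2.08

The intersection is the polygon with vertices (4,2), (4,1.333), (3,0), (2.25,2).
By the shoelace formula its area is 2.08.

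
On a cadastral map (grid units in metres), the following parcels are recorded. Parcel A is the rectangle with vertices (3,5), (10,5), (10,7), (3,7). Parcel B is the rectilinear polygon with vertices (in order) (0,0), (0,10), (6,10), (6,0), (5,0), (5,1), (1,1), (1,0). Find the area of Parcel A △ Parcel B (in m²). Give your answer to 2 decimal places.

58.00

|Parcel A| = 14, |Parcel B| = 56, |Parcel A∩Parcel B| = 6.
|Parcel A △ Parcel B| = |Parcel A| + |Parcel B| − 2·|Parcel A∩Parcel B| = 14 + 56 − 12 = 58.00.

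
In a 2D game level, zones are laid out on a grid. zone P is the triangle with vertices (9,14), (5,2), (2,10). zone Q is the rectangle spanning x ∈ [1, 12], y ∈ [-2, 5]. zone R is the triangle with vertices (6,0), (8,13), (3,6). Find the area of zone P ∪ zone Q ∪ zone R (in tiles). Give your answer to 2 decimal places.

By inclusion–exclusion:
Individual areas: |zone P| = 34, |zone Q| = 77, |zone R| = 25.5.
|zone P∩zone Q| = 3.1875.
|zone P∩zone R| = 18.3138.
|zone Q∩zone R| = 8.1731.
|zone P∩zone Q∩zone R| = 3.1875.
|zone P ∪ zone Q ∪ zone R| = 136.5 − 29.6744 + 3.1875 = 110.01.

110.01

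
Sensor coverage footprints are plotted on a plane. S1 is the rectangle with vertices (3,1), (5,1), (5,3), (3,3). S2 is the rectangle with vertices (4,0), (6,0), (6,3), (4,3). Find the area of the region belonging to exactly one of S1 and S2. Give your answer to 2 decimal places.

6.00

|S1∩S2|: x∈[4,5], y∈[1,3] → 1·2 = 2.
|S1 △ S2| = |S1| + |S2| − 2·|S1∩S2| = 4 + 6 − 4 = 6.00.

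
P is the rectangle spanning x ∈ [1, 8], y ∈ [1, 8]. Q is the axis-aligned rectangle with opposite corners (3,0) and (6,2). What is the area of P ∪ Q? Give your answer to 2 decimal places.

By inclusion–exclusion:
Individual areas: |P| = 49, |Q| = 6.
|P∩Q|: x∈[3,6], y∈[1,2] → 3·1 = 3.
|P ∪ Q| = 55 − 3 = 52.00.

52.00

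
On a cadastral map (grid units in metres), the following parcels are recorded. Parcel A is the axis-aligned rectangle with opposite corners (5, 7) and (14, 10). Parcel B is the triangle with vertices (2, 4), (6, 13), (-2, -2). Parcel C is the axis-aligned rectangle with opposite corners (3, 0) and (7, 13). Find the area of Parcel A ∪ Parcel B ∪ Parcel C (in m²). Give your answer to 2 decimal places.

77.31

By inclusion–exclusion:
Individual areas: |Parcel A| = 27, |Parcel B| = 6, |Parcel C| = 52.
|Parcel A∩Parcel B| = 0.
|Parcel A∩Parcel C|: x∈[5,7], y∈[7,10] → 2·3 = 6.
|Parcel B∩Parcel C| = 1.6875.
|Parcel A∩Parcel B∩Parcel C| = 0.
|Parcel A ∪ Parcel B ∪ Parcel C| = 85 − 7.6875 + 0 = 77.31.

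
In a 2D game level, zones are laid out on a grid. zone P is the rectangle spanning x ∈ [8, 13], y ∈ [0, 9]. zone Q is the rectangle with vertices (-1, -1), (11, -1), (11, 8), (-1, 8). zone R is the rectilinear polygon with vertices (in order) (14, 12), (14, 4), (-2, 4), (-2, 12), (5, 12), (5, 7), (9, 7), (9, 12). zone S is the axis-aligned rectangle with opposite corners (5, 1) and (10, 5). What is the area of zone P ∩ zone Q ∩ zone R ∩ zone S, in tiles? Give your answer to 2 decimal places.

2.00

The intersection is the polygon with vertices (8,4), (8,5), (10,5), (10,4).
By the shoelace formula its area is 2.00.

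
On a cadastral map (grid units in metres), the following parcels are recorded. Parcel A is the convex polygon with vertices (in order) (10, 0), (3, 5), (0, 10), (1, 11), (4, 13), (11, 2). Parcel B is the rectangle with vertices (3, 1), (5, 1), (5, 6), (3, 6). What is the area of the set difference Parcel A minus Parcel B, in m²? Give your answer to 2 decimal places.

54.57

|Parcel A| = 58, |Parcel A∩Parcel B| = 3.4286.
|Parcel A ∖ Parcel B| = |Parcel A| − |Parcel A∩Parcel B| = 58 − 3.4286 = 54.57.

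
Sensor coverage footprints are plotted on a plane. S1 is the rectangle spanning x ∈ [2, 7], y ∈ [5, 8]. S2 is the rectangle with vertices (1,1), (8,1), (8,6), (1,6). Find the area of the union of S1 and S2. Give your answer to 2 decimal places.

45.00

By inclusion–exclusion:
Individual areas: |S1| = 15, |S2| = 35.
|S1∩S2|: x∈[2,7], y∈[5,6] → 5·1 = 5.
|S1 ∪ S2| = 50 − 5 = 45.00.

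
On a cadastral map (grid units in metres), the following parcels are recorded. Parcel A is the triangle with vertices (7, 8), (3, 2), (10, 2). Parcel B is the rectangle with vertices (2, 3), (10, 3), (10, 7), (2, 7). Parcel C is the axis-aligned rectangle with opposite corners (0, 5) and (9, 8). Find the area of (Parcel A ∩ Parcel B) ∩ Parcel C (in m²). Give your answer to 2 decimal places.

4.67

The region (Parcel A ∩ Parcel B) ∩ Parcel C is the polygon with vertices (7.5,7), (8.5,5), (5,5), (6.333,7).
By the shoelace formula its area is 4.67.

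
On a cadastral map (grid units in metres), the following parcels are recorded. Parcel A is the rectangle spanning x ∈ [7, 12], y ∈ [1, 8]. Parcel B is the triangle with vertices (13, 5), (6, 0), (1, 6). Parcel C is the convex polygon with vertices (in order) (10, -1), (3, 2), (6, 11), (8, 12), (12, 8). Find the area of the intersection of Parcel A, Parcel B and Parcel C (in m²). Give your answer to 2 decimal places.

13.01

The intersection is the polygon with vertices (7.4,1), (7,1), (7,5.5), (11.364,5.136), (11.019,3.585).
By the shoelace formula its area is 13.01.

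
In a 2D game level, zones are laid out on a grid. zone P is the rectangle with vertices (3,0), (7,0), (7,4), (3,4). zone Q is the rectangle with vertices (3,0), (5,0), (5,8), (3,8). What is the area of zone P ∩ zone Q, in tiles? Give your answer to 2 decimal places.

|zone P∩zone Q|: x∈[3,5], y∈[0,4] → 2·4 = 8.

8.00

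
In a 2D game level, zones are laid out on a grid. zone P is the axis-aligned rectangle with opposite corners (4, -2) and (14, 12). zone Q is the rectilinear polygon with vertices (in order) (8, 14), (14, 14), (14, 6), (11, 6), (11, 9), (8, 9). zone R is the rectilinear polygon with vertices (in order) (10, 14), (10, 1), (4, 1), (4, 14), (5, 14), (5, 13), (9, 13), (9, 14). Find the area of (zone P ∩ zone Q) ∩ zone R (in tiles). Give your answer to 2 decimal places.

6.00

The region (zone P ∩ zone Q) ∩ zone R is the polygon with vertices (8,9), (8,12), (10,12), (10,9).
By the shoelace formula its area is 6.00.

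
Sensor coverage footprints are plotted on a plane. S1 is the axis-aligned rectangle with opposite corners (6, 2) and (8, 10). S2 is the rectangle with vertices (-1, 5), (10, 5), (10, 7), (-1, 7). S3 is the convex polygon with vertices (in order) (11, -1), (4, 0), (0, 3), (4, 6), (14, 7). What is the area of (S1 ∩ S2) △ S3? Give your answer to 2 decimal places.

|S1 ∩ S2| = 4.
|(S1 ∩ S2) ∩ S3| = 2.6.
|(S1 ∩ S2) △ S3| = 4 + 71.5 − 5.2 = 70.30.

70.30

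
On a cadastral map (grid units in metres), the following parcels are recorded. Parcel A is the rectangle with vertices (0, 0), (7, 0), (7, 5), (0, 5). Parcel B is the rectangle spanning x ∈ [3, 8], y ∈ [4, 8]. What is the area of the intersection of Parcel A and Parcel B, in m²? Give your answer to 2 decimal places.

|Parcel A∩Parcel B|: x∈[3,7], y∈[4,5] → 4·1 = 4.

4.00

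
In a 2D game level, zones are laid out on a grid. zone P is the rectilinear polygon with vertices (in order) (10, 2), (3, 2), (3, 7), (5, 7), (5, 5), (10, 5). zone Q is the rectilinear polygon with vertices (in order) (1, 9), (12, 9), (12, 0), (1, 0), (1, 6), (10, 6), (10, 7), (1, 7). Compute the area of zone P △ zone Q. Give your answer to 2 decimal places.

|zone P| = 25, |zone Q| = 90, |zone P∩zone Q| = 23.
|zone P △ zone Q| = |zone P| + |zone Q| − 2·|zone P∩zone Q| = 25 + 90 − 46 = 69.00.

69.00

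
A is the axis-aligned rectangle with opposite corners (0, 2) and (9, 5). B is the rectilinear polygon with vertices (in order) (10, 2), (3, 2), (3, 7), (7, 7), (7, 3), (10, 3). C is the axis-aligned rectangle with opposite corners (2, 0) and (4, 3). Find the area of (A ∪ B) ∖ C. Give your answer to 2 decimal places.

|A ∪ B| = 36.
|(A ∪ B) ∩ C| = 2.
|(A ∪ B) ∖ C| = 36 − 2 = 34.00.

34.00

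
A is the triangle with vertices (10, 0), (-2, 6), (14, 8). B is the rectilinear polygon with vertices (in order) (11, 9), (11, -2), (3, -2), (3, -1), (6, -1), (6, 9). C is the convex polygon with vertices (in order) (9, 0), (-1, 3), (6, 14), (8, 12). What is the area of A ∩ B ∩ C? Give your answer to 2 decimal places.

The intersection is the polygon with vertices (6,7), (8.392,7.299), (8.957,0.522), (6,2).
By the shoelace formula its area is 15.58.

15.58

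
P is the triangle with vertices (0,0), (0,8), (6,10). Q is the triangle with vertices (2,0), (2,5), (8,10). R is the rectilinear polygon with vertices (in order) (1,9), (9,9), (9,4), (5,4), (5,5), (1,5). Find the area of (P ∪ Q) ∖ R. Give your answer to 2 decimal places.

|P ∪ Q| = 37.3333.
|(P ∪ Q) ∩ R| = 18.5.
|(P ∪ Q) ∖ R| = 37.3333 − 18.5 = 18.83.

18.83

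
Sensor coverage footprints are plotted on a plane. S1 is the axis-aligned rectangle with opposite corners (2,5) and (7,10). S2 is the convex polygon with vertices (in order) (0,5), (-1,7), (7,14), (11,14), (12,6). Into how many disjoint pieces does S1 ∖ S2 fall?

2

S1 ∖ S2 splits into 2 disjoint pieces (area 1.875, area 0.0804).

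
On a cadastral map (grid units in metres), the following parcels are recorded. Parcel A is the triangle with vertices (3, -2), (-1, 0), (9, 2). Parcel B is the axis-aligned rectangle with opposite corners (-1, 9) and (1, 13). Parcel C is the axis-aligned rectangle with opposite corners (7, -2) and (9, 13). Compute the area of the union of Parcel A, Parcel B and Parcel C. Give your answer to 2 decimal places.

51.07

By inclusion–exclusion:
Individual areas: |Parcel A| = 14, |Parcel B| = 8, |Parcel C| = 30.
|Parcel A∩Parcel B| = 0.
|Parcel A∩Parcel C| = 0.9333.
|Parcel B∩Parcel C| = 0 (no overlap).
|Parcel A∩Parcel B∩Parcel C| = 0.
|Parcel A ∪ Parcel B ∪ Parcel C| = 52 − 0.9333 + 0 = 51.07.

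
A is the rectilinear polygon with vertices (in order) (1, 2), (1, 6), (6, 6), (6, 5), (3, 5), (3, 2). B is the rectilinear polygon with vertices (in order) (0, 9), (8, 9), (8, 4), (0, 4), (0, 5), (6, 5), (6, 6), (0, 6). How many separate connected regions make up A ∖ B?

2

A ∖ B splits into 2 disjoint pieces (area 4, area 5).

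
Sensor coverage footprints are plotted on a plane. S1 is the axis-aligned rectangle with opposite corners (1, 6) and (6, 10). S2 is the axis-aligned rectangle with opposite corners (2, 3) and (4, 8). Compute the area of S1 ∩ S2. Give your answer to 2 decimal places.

|S1∩S2|: x∈[2,4], y∈[6,8] → 2·2 = 4.

4.00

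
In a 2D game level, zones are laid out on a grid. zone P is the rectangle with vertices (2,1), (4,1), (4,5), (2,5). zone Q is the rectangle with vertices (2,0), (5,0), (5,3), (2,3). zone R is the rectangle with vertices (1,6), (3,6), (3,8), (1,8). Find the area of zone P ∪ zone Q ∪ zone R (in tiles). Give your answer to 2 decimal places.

By inclusion–exclusion:
Individual areas: |zone P| = 8, |zone Q| = 9, |zone R| = 4.
|zone P∩zone Q|: x∈[2,4], y∈[1,3] → 2·2 = 4.
|zone P∩zone R| = 0 (no overlap).
|zone Q∩zone R| = 0 (no overlap).
|zone P∩zone Q∩zone R| = 0.
|zone P ∪ zone Q ∪ zone R| = 21 − 4 + 0 = 17.00.

17.00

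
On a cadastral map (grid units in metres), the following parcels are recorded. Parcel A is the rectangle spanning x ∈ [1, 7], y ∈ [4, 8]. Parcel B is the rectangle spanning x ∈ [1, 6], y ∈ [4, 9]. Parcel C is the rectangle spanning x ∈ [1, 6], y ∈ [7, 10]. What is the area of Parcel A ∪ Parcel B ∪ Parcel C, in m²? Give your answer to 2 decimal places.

34.00

By inclusion–exclusion:
Individual areas: |Parcel A| = 24, |Parcel B| = 25, |Parcel C| = 15.
|Parcel A∩Parcel B|: x∈[1,6], y∈[4,8] → 5·4 = 20.
|Parcel A∩Parcel C|: x∈[1,6], y∈[7,8] → 5·1 = 5.
|Parcel B∩Parcel C|: x∈[1,6], y∈[7,9] → 5·2 = 10.
|Parcel A∩Parcel B∩Parcel C| = 5.
|Parcel A ∪ Parcel B ∪ Parcel C| = 64 − 35 + 5 = 34.00.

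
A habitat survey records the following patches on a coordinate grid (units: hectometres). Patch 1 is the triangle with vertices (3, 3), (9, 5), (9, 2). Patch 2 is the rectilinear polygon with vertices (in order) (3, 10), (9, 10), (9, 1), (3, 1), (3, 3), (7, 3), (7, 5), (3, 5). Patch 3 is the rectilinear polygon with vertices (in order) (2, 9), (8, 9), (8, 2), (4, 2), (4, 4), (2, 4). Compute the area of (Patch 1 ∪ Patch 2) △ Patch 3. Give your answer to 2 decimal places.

|Patch 1 ∪ Patch 2| = 48.6667.
|(Patch 1 ∪ Patch 2) ∩ Patch 3| = 28.5.
|(Patch 1 ∪ Patch 2) △ Patch 3| = 48.6667 + 38 − 57 = 29.67.

29.67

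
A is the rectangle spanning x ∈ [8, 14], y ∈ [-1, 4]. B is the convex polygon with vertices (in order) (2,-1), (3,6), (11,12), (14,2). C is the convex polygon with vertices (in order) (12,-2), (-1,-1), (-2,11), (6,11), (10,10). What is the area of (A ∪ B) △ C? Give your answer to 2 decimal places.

|A ∪ B| = 103.6.
|(A ∪ B) ∩ C| = 75.6771.
|(A ∪ B) △ C| = 103.6 + 152.5 − 151.3542 = 104.75.

104.75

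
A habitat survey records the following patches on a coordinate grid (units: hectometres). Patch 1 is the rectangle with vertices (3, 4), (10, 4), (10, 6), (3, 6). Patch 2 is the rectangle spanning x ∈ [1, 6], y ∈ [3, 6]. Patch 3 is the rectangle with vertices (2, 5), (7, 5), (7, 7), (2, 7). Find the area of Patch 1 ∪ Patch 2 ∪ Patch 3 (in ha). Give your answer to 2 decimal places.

By inclusion–exclusion:
Individual areas: |Patch 1| = 14, |Patch 2| = 15, |Patch 3| = 10.
|Patch 1∩Patch 2|: x∈[3,6], y∈[4,6] → 3·2 = 6.
|Patch 1∩Patch 3|: x∈[3,7], y∈[5,6] → 4·1 = 4.
|Patch 2∩Patch 3|: x∈[2,6], y∈[5,6] → 4·1 = 4.
|Patch 1∩Patch 2∩Patch 3| = 3.
|Patch 1 ∪ Patch 2 ∪ Patch 3| = 39 − 14 + 3 = 28.00.

28.00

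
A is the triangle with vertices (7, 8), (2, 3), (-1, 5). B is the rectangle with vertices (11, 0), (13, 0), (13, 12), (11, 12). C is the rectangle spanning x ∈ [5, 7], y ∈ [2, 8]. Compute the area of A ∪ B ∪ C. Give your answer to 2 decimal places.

By inclusion–exclusion:
Individual areas: |A| = 12.5, |B| = 24, |C| = 12.
|A∩B| = 0.
|A∩C| = 1.25.
|B∩C| = 0 (no overlap).
|A∩B∩C| = 0.
|A ∪ B ∪ C| = 48.5 − 1.25 + 0 = 47.25.

47.25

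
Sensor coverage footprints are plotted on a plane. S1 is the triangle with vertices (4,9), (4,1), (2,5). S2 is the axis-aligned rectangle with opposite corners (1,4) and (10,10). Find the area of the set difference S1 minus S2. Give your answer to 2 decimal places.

|S1| = 8, |S1∩S2| = 5.75.
|S1 ∖ S2| = |S1| − |S1∩S2| = 8 − 5.75 = 2.25.

2.25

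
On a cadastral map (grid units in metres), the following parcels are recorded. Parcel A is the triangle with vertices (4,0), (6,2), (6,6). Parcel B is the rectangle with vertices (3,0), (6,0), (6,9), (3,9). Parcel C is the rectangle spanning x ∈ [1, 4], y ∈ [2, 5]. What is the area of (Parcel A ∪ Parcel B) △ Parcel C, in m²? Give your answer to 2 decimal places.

30.00

|Parcel A ∪ Parcel B| = 27.
|(Parcel A ∪ Parcel B) ∩ Parcel C| = 3.
|(Parcel A ∪ Parcel B) △ Parcel C| = 27 + 9 − 6 = 30.00.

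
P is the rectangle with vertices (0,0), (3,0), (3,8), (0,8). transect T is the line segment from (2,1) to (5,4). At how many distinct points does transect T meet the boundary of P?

1

The segment meets the boundary at (3,2).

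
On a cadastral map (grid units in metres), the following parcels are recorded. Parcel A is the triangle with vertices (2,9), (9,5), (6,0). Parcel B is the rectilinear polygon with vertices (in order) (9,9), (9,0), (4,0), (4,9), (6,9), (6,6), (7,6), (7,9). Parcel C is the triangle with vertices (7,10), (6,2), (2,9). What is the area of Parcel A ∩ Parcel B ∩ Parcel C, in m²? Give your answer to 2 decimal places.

The intersection is the polygon with vertices (6,6), (6.5,6), (6,2), (4,5.5), (4,7.857), (6,6.714).
By the shoelace formula its area is 8.07.

8.07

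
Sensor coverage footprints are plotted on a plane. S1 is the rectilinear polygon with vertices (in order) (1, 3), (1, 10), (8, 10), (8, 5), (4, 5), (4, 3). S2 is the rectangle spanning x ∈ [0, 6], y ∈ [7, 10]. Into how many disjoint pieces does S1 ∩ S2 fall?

1

S1 ∩ S2 is a single connected region.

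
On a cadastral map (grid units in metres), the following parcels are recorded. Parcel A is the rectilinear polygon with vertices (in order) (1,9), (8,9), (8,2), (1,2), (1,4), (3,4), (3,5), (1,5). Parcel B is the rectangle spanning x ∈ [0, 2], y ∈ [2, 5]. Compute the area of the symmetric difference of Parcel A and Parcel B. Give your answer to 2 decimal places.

|Parcel A| = 47, |Parcel B| = 6, |Parcel A∩Parcel B| = 2.
|Parcel A △ Parcel B| = |Parcel A| + |Parcel B| − 2·|Parcel A∩Parcel B| = 47 + 6 − 4 = 49.00.

49.00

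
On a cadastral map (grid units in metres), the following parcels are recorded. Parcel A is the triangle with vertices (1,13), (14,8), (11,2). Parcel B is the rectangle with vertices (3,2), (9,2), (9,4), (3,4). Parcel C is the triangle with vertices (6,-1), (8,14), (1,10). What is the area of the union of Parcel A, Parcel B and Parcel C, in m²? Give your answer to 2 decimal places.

By inclusion–exclusion:
Individual areas: |Parcel A| = 46.5, |Parcel B| = 12, |Parcel C| = 48.5.
|Parcel A∩Parcel B| = 0.
|Parcel A∩Parcel C| = 11.9763.
|Parcel B∩Parcel C| = 4.703.
|Parcel A∩Parcel B∩Parcel C| = 0.
|Parcel A ∪ Parcel B ∪ Parcel C| = 107 − 16.6793 + 0 = 90.32.

90.32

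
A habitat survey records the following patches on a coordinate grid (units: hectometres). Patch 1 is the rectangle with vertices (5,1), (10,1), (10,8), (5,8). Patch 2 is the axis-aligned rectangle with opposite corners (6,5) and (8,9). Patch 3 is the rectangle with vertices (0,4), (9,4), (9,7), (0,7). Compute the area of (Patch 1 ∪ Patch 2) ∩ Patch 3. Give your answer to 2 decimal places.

12.00

The region (Patch 1 ∪ Patch 2) ∩ Patch 3 is the polygon with vertices (5,7), (9,7), (9,4), (5,4).
By the shoelace formula its area is 12.00.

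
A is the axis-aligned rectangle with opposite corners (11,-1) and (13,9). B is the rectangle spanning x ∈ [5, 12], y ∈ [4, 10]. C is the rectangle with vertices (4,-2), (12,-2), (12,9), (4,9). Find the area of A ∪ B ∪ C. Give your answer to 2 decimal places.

By inclusion–exclusion:
Individual areas: |A| = 20, |B| = 42, |C| = 88.
|A∩B|: x∈[11,12], y∈[4,9] → 1·5 = 5.
|A∩C|: x∈[11,12], y∈[-1,9] → 1·10 = 10.
|B∩C|: x∈[5,12], y∈[4,9] → 7·5 = 35.
|A∩B∩C| = 5.
|A ∪ B ∪ C| = 150 − 50 + 5 = 105.00.

105.00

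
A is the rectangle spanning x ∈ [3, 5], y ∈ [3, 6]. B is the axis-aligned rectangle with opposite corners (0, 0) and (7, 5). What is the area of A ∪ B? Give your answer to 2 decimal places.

By inclusion–exclusion:
Individual areas: |A| = 6, |B| = 35.
|A∩B|: x∈[3,5], y∈[3,5] → 2·2 = 4.
|A ∪ B| = 41 − 4 = 37.00.

37.00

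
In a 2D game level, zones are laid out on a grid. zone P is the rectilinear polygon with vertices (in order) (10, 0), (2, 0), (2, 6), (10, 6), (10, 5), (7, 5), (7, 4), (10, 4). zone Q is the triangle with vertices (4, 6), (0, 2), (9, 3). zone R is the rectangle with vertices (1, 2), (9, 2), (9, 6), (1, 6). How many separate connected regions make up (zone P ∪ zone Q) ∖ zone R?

(zone P ∪ zone Q) ∖ zone R splits into 3 disjoint pieces (area 18, area 0.4444, area 1).

3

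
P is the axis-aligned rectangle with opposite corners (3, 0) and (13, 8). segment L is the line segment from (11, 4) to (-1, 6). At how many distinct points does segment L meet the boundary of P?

1

The segment meets the boundary at (3,5.333).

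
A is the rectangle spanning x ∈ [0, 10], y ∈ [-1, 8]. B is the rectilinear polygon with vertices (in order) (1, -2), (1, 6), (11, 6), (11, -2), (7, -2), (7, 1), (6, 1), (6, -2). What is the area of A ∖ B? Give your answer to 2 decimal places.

29.00

|A| = 90, |A∩B| = 61.
|A ∖ B| = |A| − |A∩B| = 90 − 61 = 29.00.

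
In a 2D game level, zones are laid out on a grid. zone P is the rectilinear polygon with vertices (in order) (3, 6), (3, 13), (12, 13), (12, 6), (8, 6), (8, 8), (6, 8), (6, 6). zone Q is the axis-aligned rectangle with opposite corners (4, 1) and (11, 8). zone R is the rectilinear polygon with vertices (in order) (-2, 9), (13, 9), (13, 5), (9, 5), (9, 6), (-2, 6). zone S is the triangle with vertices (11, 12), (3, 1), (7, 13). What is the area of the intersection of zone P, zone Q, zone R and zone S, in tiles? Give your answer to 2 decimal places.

2.01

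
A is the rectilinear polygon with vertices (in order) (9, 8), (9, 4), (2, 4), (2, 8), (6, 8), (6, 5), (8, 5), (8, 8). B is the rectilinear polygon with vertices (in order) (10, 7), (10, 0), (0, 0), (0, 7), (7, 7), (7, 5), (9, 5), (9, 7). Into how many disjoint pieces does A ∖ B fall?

A ∖ B splits into 2 disjoint pieces (area 3, area 4).

2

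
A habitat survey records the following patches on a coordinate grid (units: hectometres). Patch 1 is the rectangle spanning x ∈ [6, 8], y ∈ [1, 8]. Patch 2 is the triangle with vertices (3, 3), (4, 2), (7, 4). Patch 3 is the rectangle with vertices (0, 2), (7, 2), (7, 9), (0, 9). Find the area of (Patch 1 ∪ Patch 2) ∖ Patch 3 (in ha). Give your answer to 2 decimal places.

8.00

|Patch 1 ∪ Patch 2| = 16.2917.
|(Patch 1 ∪ Patch 2) ∩ Patch 3| = 8.2917.
|(Patch 1 ∪ Patch 2) ∖ Patch 3| = 16.2917 − 8.2917 = 8.00.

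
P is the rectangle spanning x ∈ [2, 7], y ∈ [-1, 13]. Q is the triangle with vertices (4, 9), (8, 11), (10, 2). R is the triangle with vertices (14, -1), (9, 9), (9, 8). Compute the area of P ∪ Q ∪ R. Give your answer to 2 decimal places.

By inclusion–exclusion:
Individual areas: |P| = 70, |Q| = 20, |R| = 2.5.
|P∩Q| = 7.5.
|P∩R| = 0.
|Q∩R| = 0.
|P∩Q∩R| = 0.
|P ∪ Q ∪ R| = 92.5 − 7.5 + 0 = 85.00.

85.00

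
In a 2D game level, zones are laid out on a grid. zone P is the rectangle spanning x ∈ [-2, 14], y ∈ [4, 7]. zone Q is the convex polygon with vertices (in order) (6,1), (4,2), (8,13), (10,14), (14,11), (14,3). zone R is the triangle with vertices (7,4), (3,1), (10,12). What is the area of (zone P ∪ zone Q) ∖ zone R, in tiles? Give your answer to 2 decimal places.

98.89

|zone P ∪ zone Q| = 109.8182.
|(zone P ∪ zone Q) ∩ zone R| = 10.9258.
|(zone P ∪ zone Q) ∖ zone R| = 109.8182 − 10.9258 = 98.89.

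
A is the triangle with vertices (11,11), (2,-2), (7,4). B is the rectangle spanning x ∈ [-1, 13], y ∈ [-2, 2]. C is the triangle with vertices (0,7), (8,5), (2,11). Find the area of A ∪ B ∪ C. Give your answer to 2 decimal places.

By inclusion–exclusion:
Individual areas: |A| = 5.5, |B| = 56, |C| = 18.
|A∩B| = 1.1282.
|A∩C| = 0.2131.
|B∩C| = 0.
|A∩B∩C| = 0.
|A ∪ B ∪ C| = 79.5 − 1.3413 + 0 = 78.16.

78.16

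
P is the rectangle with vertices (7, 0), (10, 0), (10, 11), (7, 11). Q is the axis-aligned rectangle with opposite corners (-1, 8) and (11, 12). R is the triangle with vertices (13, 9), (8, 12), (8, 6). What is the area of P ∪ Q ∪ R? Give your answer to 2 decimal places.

By inclusion–exclusion:
Individual areas: |P| = 33, |Q| = 48, |R| = 15.
|P∩Q|: x∈[7,10], y∈[8,11] → 3·3 = 9.
|P∩R| = 8.7667.
|Q∩R| = 9.3.
|P∩Q∩R| = 5.9667.
|P ∪ Q ∪ R| = 96 − 27.0667 + 5.9667 = 74.90.

74.90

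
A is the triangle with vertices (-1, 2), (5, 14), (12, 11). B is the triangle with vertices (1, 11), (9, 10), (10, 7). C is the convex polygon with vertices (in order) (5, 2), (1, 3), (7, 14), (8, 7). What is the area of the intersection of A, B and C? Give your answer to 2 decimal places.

The intersection is the polygon with vertices (7.545,10.182), (7.84,8.12), (7.699,8.023), (4.512,9.439), (5.085,10.489).
By the shoelace formula its area is 4.87.

4.87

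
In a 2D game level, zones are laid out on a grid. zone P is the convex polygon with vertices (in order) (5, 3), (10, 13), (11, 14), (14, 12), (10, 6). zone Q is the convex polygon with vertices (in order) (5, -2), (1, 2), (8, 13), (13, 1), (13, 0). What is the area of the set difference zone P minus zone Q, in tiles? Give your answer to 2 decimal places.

|zone P| = 34, |zone P∩zone Q| = 15.5023.
|zone P ∖ zone Q| = |zone P| − |zone P∩zone Q| = 34 − 15.5023 = 18.50.

18.50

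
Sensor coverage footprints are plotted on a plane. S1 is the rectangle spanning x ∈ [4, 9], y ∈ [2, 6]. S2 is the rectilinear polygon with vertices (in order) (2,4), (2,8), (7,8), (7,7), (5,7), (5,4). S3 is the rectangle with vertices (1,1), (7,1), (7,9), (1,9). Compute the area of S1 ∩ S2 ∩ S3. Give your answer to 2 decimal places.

2.00

The intersection is the polygon with vertices (5,6), (5,4), (4,4), (4,6).
By the shoelace formula its area is 2.00.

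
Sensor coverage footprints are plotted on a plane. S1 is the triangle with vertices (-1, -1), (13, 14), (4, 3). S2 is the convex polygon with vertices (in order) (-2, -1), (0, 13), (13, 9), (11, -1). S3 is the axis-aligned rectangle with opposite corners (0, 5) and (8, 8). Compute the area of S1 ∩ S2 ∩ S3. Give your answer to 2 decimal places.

The intersection is the polygon with vertices (5.636,5), (4.6,5), (7.4,8), (8,8), (8,7.889).
By the shoelace formula its area is 2.59.

2.59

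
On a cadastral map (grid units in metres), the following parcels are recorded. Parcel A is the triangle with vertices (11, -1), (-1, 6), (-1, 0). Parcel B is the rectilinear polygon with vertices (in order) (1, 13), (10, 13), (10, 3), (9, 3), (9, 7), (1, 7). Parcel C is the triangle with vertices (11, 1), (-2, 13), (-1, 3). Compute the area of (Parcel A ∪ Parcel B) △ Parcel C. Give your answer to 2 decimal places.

|Parcel A ∪ Parcel B| = 94.
|(Parcel A ∪ Parcel B) ∩ Parcel C| = 16.4538.
|(Parcel A ∪ Parcel B) △ Parcel C| = 94 + 59 − 32.9077 = 120.09.

120.09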